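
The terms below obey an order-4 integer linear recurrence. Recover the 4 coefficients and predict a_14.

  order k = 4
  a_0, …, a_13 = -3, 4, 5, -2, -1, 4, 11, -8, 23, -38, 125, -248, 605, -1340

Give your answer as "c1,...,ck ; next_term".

  a_4 = -1·-2 + 2·5 + -1·4 + 3·-3 = -1
  a_5 = -1·-1 + 2·-2 + -1·5 + 3·4 = 4
  a_6 = -1·4 + 2·-1 + -1·-2 + 3·5 = 11
  a_7 = -1·11 + 2·4 + -1·-1 + 3·-2 = -8
  a_8 = -1·-8 + 2·11 + -1·4 + 3·-1 = 23
  a_9 = -1·23 + 2·-8 + -1·11 + 3·4 = -38
  a_10 = -1·-38 + 2·23 + -1·-8 + 3·11 = 125
  a_11 = -1·125 + 2·-38 + -1·23 + 3·-8 = -248
  a_12 = -1·-248 + 2·125 + -1·-38 + 3·23 = 605
  a_13 = -1·605 + 2·-248 + -1·125 + 3·-38 = -1340
  a_14 = -1·-1340 + 2·605 + -1·-248 + 3·125 = 3173

-1,2,-1,3 ; 3173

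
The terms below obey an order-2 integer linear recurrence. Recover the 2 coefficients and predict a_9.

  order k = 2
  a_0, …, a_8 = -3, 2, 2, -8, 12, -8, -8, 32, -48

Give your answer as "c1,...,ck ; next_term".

  a_2 = -2·2 + -2·-3 = 2
  a_3 = -2·2 + -2·2 = -8
  a_4 = -2·-8 + -2·2 = 12
  a_5 = -2·12 + -2·-8 = -8
  a_6 = -2·-8 + -2·12 = -8
  a_7 = -2·-8 + -2·-8 = 32
  a_8 = -2·32 + -2·-8 = -48
  a_9 = -2·-48 + -2·32 = 32

-2,-2 ; 32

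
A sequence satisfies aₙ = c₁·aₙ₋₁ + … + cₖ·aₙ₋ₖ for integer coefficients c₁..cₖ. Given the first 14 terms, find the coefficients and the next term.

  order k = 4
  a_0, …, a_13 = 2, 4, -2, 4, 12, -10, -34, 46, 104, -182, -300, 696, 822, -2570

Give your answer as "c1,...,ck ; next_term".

  a_4 = 0·4 + -3·-2 + 1·4 + 1·2 = 12
  a_5 = 0·12 + -3·4 + 1·-2 + 1·4 = -10
  a_6 = 0·-10 + -3·12 + 1·4 + 1·-2 = -34
  a_7 = 0·-34 + -3·-10 + 1·12 + 1·4 = 46
  a_8 = 0·46 + -3·-34 + 1·-10 + 1·12 = 104
  a_9 = 0·104 + -3·46 + 1·-34 + 1·-10 = -182
  a_10 = 0·-182 + -3·104 + 1·46 + 1·-34 = -300
  a_11 = 0·-300 + -3·-182 + 1·104 + 1·46 = 696
  a_12 = 0·696 + -3·-300 + 1·-182 + 1·104 = 822
  a_13 = 0·822 + -3·696 + 1·-300 + 1·-182 = -2570
  a_14 = 0·-2570 + -3·822 + 1·696 + 1·-300 = -2070

0,-3,1,1 ; -2070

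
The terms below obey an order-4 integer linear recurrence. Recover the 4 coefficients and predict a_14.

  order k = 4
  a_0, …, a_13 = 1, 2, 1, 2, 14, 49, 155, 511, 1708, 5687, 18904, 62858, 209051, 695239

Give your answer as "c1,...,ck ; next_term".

3,0,3,2 ; 2312099

  a_4 = 3·2 + 0·1 + 3·2 + 2·1 = 14
  a_5 = 3·14 + 0·2 + 3·1 + 2·2 = 49
  a_6 = 3·49 + 0·14 + 3·2 + 2·1 = 155
  a_7 = 3·155 + 0·49 + 3·14 + 2·2 = 511
  a_8 = 3·511 + 0·155 + 3·49 + 2·14 = 1708
  a_9 = 3·1708 + 0·511 + 3·155 + 2·49 = 5687
  a_10 = 3·5687 + 0·1708 + 3·511 + 2·155 = 18904
  a_11 = 3·18904 + 0·5687 + 3·1708 + 2·511 = 62858
  a_12 = 3·62858 + 0·18904 + 3·5687 + 2·1708 = 209051
  a_13 = 3·209051 + 0·62858 + 3·18904 + 2·5687 = 695239
  a_14 = 3·695239 + 0·209051 + 3·62858 + 2·18904 = 2312099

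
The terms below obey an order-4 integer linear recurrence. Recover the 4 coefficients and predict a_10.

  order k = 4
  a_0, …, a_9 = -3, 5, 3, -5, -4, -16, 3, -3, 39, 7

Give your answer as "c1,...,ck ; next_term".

  a_4 = 0·-5 + 1·3 + -2·5 + -1·-3 = -4
  a_5 = 0·-4 + 1·-5 + -2·3 + -1·5 = -16
  a_6 = 0·-16 + 1·-4 + -2·-5 + -1·3 = 3
  a_7 = 0·3 + 1·-16 + -2·-4 + -1·-5 = -3
  a_8 = 0·-3 + 1·3 + -2·-16 + -1·-4 = 39
  a_9 = 0·39 + 1·-3 + -2·3 + -1·-16 = 7
  a_10 = 0·7 + 1·39 + -2·-3 + -1·3 = 42

0,1,-2,-1 ; 42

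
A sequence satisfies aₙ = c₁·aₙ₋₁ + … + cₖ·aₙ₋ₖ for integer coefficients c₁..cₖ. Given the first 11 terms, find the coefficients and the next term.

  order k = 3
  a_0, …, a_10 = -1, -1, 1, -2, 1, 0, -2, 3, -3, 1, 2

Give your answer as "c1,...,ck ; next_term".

-1,0,1 ; -5

  a_3 = -1·1 + 0·-1 + 1·-1 = -2
  a_4 = -1·-2 + 0·1 + 1·-1 = 1
  a_5 = -1·1 + 0·-2 + 1·1 = 0
  a_6 = -1·0 + 0·1 + 1·-2 = -2
  a_7 = -1·-2 + 0·0 + 1·1 = 3
  a_8 = -1·3 + 0·-2 + 1·0 = -3
  a_9 = -1·-3 + 0·3 + 1·-2 = 1
  a_10 = -1·1 + 0·-3 + 1·3 = 2
  a_11 = -1·2 + 0·1 + 1·-3 = -5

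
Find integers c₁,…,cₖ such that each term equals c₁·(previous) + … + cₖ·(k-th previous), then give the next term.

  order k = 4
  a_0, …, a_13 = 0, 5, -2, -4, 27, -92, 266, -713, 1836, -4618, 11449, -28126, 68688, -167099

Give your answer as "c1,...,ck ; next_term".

-3,0,3,-1 ; 405470

  a_4 = -3·-4 + 0·-2 + 3·5 + -1·0 = 27
  a_5 = -3·27 + 0·-4 + 3·-2 + -1·5 = -92
  a_6 = -3·-92 + 0·27 + 3·-4 + -1·-2 = 266
  a_7 = -3·266 + 0·-92 + 3·27 + -1·-4 = -713
  a_8 = -3·-713 + 0·266 + 3·-92 + -1·27 = 1836
  a_9 = -3·1836 + 0·-713 + 3·266 + -1·-92 = -4618
  a_10 = -3·-4618 + 0·1836 + 3·-713 + -1·266 = 11449
  a_11 = -3·11449 + 0·-4618 + 3·1836 + -1·-713 = -28126
  a_12 = -3·-28126 + 0·11449 + 3·-4618 + -1·1836 = 68688
  a_13 = -3·68688 + 0·-28126 + 3·11449 + -1·-4618 = -167099
  a_14 = -3·-167099 + 0·68688 + 3·-28126 + -1·11449 = 405470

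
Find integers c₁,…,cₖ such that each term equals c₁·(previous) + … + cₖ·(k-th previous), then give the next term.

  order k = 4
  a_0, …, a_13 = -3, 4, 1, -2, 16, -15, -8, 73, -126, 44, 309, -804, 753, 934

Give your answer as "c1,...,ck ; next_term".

-1,-1,3,-1 ; -4408

  a_4 = -1·-2 + -1·1 + 3·4 + -1·-3 = 16
  a_5 = -1·16 + -1·-2 + 3·1 + -1·4 = -15
  a_6 = -1·-15 + -1·16 + 3·-2 + -1·1 = -8
  a_7 = -1·-8 + -1·-15 + 3·16 + -1·-2 = 73
  a_8 = -1·73 + -1·-8 + 3·-15 + -1·16 = -126
  a_9 = -1·-126 + -1·73 + 3·-8 + -1·-15 = 44
  a_10 = -1·44 + -1·-126 + 3·73 + -1·-8 = 309
  a_11 = -1·309 + -1·44 + 3·-126 + -1·73 = -804
  a_12 = -1·-804 + -1·309 + 3·44 + -1·-126 = 753
  a_13 = -1·753 + -1·-804 + 3·309 + -1·44 = 934
  a_14 = -1·934 + -1·753 + 3·-804 + -1·309 = -4408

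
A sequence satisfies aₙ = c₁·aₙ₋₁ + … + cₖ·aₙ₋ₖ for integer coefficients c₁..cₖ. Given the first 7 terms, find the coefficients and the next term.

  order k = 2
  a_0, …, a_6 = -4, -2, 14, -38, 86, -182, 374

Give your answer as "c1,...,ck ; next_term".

  a_2 = -3·-2 + -2·-4 = 14
  a_3 = -3·14 + -2·-2 = -38
  a_4 = -3·-38 + -2·14 = 86
  a_5 = -3·86 + -2·-38 = -182
  a_6 = -3·-182 + -2·86 = 374
  a_7 = -3·374 + -2·-182 = -758

-3,-2 ; -758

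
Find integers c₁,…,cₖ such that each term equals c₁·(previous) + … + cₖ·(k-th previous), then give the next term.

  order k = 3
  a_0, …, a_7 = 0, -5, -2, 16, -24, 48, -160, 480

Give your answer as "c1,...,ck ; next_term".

-3,-2,-4 ; -1312

  a_3 = -3·-2 + -2·-5 + -4·0 = 16
  a_4 = -3·16 + -2·-2 + -4·-5 = -24
  a_5 = -3·-24 + -2·16 + -4·-2 = 48
  a_6 = -3·48 + -2·-24 + -4·16 = -160
  a_7 = -3·-160 + -2·48 + -4·-24 = 480
  a_8 = -3·480 + -2·-160 + -4·48 = -1312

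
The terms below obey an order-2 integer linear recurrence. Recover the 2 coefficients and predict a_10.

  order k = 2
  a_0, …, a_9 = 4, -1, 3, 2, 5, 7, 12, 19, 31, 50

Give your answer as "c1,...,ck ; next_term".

  a_2 = 1·-1 + 1·4 = 3
  a_3 = 1·3 + 1·-1 = 2
  a_4 = 1·2 + 1·3 = 5
  a_5 = 1·5 + 1·2 = 7
  a_6 = 1·7 + 1·5 = 12
  a_7 = 1·12 + 1·7 = 19
  a_8 = 1·19 + 1·12 = 31
  a_9 = 1·31 + 1·19 = 50
  a_10 = 1·50 + 1·31 = 81

1,1 ; 81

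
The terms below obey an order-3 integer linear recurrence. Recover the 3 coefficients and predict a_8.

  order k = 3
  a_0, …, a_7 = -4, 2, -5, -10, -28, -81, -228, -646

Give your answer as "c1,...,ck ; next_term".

2,2,1 ; -1829

  a_3 = 2·-5 + 2·2 + 1·-4 = -10
  a_4 = 2·-10 + 2·-5 + 1·2 = -28
  a_5 = 2·-28 + 2·-10 + 1·-5 = -81
  a_6 = 2·-81 + 2·-28 + 1·-10 = -228
  a_7 = 2·-228 + 2·-81 + 1·-28 = -646
  a_8 = 2·-646 + 2·-228 + 1·-81 = -1829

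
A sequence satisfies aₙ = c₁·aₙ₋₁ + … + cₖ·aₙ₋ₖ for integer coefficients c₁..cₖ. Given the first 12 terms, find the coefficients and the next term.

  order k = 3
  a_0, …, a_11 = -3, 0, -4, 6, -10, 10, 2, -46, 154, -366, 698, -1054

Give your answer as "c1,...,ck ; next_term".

-3,-2,2 ; 1034

  a_3 = -3·-4 + -2·0 + 2·-3 = 6
  a_4 = -3·6 + -2·-4 + 2·0 = -10
  a_5 = -3·-10 + -2·6 + 2·-4 = 10
  a_6 = -3·10 + -2·-10 + 2·6 = 2
  a_7 = -3·2 + -2·10 + 2·-10 = -46
  a_8 = -3·-46 + -2·2 + 2·10 = 154
  a_9 = -3·154 + -2·-46 + 2·2 = -366
  a_10 = -3·-366 + -2·154 + 2·-46 = 698
  a_11 = -3·698 + -2·-366 + 2·154 = -1054
  a_12 = -3·-1054 + -2·698 + 2·-366 = 1034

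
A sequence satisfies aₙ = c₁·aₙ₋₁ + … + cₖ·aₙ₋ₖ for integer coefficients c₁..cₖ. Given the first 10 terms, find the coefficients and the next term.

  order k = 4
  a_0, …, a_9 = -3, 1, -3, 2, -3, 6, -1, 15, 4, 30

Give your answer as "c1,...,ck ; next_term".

  a_4 = 1·2 + 2·-3 + -2·1 + -1·-3 = -3
  a_5 = 1·-3 + 2·2 + -2·-3 + -1·1 = 6
  a_6 = 1·6 + 2·-3 + -2·2 + -1·-3 = -1
  a_7 = 1·-1 + 2·6 + -2·-3 + -1·2 = 15
  a_8 = 1·15 + 2·-1 + -2·6 + -1·-3 = 4
  a_9 = 1·4 + 2·15 + -2·-1 + -1·6 = 30
  a_10 = 1·30 + 2·4 + -2·15 + -1·-1 = 9

1,2,-2,-1 ; 9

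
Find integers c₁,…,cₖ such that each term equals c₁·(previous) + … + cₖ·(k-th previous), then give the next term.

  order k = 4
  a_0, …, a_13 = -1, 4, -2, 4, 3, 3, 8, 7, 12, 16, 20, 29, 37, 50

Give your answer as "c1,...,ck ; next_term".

1,1,0,-1 ; 67

  a_4 = 1·4 + 1·-2 + 0·4 + -1·-1 = 3
  a_5 = 1·3 + 1·4 + 0·-2 + -1·4 = 3
  a_6 = 1·3 + 1·3 + 0·4 + -1·-2 = 8
  a_7 = 1·8 + 1·3 + 0·3 + -1·4 = 7
  a_8 = 1·7 + 1·8 + 0·3 + -1·3 = 12
  a_9 = 1·12 + 1·7 + 0·8 + -1·3 = 16
  a_10 = 1·16 + 1·12 + 0·7 + -1·8 = 20
  a_11 = 1·20 + 1·16 + 0·12 + -1·7 = 29
  a_12 = 1·29 + 1·20 + 0·16 + -1·12 = 37
  a_13 = 1·37 + 1·29 + 0·20 + -1·16 = 50
  a_14 = 1·50 + 1·37 + 0·29 + -1·20 = 67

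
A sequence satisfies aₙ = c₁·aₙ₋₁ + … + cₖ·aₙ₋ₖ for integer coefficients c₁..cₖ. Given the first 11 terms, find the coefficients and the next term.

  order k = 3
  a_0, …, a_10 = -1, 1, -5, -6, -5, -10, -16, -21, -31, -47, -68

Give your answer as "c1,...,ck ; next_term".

  a_3 = 1·-5 + 0·1 + 1·-1 = -6
  a_4 = 1·-6 + 0·-5 + 1·1 = -5
  a_5 = 1·-5 + 0·-6 + 1·-5 = -10
  a_6 = 1·-10 + 0·-5 + 1·-6 = -16
  a_7 = 1·-16 + 0·-10 + 1·-5 = -21
  a_8 = 1·-21 + 0·-16 + 1·-10 = -31
  a_9 = 1·-31 + 0·-21 + 1·-16 = -47
  a_10 = 1·-47 + 0·-31 + 1·-21 = -68
  a_11 = 1·-68 + 0·-47 + 1·-31 = -99

1,0,1 ; -99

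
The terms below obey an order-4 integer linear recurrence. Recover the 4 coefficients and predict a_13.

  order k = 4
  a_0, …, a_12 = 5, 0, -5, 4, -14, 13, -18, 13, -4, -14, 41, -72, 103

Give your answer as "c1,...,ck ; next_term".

-1,1,1,-1 ; -120

  a_4 = -1·4 + 1·-5 + 1·0 + -1·5 = -14
  a_5 = -1·-14 + 1·4 + 1·-5 + -1·0 = 13
  a_6 = -1·13 + 1·-14 + 1·4 + -1·-5 = -18
  a_7 = -1·-18 + 1·13 + 1·-14 + -1·4 = 13
  a_8 = -1·13 + 1·-18 + 1·13 + -1·-14 = -4
  a_9 = -1·-4 + 1·13 + 1·-18 + -1·13 = -14
  a_10 = -1·-14 + 1·-4 + 1·13 + -1·-18 = 41
  a_11 = -1·41 + 1·-14 + 1·-4 + -1·13 = -72
  a_12 = -1·-72 + 1·41 + 1·-14 + -1·-4 = 103
  a_13 = -1·103 + 1·-72 + 1·41 + -1·-14 = -120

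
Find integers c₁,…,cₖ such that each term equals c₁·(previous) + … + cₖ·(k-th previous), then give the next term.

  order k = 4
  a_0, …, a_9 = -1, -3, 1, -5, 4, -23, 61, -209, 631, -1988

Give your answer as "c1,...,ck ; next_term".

-3,1,3,3 ; 6151

  a_4 = -3·-5 + 1·1 + 3·-3 + 3·-1 = 4
  a_5 = -3·4 + 1·-5 + 3·1 + 3·-3 = -23
  a_6 = -3·-23 + 1·4 + 3·-5 + 3·1 = 61
  a_7 = -3·61 + 1·-23 + 3·4 + 3·-5 = -209
  a_8 = -3·-209 + 1·61 + 3·-23 + 3·4 = 631
  a_9 = -3·631 + 1·-209 + 3·61 + 3·-23 = -1988
  a_10 = -3·-1988 + 1·631 + 3·-209 + 3·61 = 6151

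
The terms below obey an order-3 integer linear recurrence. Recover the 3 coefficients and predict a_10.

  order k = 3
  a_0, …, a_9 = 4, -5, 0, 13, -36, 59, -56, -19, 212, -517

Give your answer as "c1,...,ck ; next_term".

-2,-1,2 ; 784

  a_3 = -2·0 + -1·-5 + 2·4 = 13
  a_4 = -2·13 + -1·0 + 2·-5 = -36
  a_5 = -2·-36 + -1·13 + 2·0 = 59
  a_6 = -2·59 + -1·-36 + 2·13 = -56
  a_7 = -2·-56 + -1·59 + 2·-36 = -19
  a_8 = -2·-19 + -1·-56 + 2·59 = 212
  a_9 = -2·212 + -1·-19 + 2·-56 = -517
  a_10 = -2·-517 + -1·212 + 2·-19 = 784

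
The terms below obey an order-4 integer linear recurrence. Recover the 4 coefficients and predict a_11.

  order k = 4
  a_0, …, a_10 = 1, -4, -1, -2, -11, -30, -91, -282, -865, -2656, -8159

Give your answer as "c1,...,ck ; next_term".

3,0,1,-1 ; -25060

  a_4 = 3·-2 + 0·-1 + 1·-4 + -1·1 = -11
  a_5 = 3·-11 + 0·-2 + 1·-1 + -1·-4 = -30
  a_6 = 3·-30 + 0·-11 + 1·-2 + -1·-1 = -91
  a_7 = 3·-91 + 0·-30 + 1·-11 + -1·-2 = -282
  a_8 = 3·-282 + 0·-91 + 1·-30 + -1·-11 = -865
  a_9 = 3·-865 + 0·-282 + 1·-91 + -1·-30 = -2656
  a_10 = 3·-2656 + 0·-865 + 1·-282 + -1·-91 = -8159
  a_11 = 3·-8159 + 0·-2656 + 1·-865 + -1·-282 = -25060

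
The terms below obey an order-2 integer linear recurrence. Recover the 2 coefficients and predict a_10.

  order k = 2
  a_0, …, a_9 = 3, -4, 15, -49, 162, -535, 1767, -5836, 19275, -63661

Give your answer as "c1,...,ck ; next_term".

-3,1 ; 210258

  a_2 = -3·-4 + 1·3 = 15
  a_3 = -3·15 + 1·-4 = -49
  a_4 = -3·-49 + 1·15 = 162
  a_5 = -3·162 + 1·-49 = -535
  a_6 = -3·-535 + 1·162 = 1767
  a_7 = -3·1767 + 1·-535 = -5836
  a_8 = -3·-5836 + 1·1767 = 19275
  a_9 = -3·19275 + 1·-5836 = -63661
  a_10 = -3·-63661 + 1·19275 = 210258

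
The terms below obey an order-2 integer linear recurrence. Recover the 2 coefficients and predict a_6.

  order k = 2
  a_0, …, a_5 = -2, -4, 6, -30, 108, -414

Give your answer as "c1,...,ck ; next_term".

-3,3 ; 1566

  a_2 = -3·-4 + 3·-2 = 6
  a_3 = -3·6 + 3·-4 = -30
  a_4 = -3·-30 + 3·6 = 108
  a_5 = -3·108 + 3·-30 = -414
  a_6 = -3·-414 + 3·108 = 1566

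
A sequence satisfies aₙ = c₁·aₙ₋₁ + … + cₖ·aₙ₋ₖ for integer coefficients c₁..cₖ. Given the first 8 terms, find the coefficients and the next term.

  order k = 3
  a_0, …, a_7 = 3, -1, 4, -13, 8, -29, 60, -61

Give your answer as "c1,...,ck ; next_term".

0,1,-4 ; 176

  a_3 = 0·4 + 1·-1 + -4·3 = -13
  a_4 = 0·-13 + 1·4 + -4·-1 = 8
  a_5 = 0·8 + 1·-13 + -4·4 = -29
  a_6 = 0·-29 + 1·8 + -4·-13 = 60
  a_7 = 0·60 + 1·-29 + -4·8 = -61
  a_8 = 0·-61 + 1·60 + -4·-29 = 176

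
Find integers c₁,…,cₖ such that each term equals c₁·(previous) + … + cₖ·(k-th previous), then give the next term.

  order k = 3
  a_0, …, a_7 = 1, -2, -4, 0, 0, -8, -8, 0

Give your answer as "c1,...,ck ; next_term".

  a_3 = 1·-4 + -1·-2 + 2·1 = 0
  a_4 = 1·0 + -1·-4 + 2·-2 = 0
  a_5 = 1·0 + -1·0 + 2·-4 = -8
  a_6 = 1·-8 + -1·0 + 2·0 = -8
  a_7 = 1·-8 + -1·-8 + 2·0 = 0
  a_8 = 1·0 + -1·-8 + 2·-8 = -8

1,-1,2 ; -8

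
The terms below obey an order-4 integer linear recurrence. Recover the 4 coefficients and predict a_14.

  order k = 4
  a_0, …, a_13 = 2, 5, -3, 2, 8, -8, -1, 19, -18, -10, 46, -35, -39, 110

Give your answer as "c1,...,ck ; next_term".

  a_4 = -1·2 + -1·-3 + 1·5 + 1·2 = 8
  a_5 = -1·8 + -1·2 + 1·-3 + 1·5 = -8
  a_6 = -1·-8 + -1·8 + 1·2 + 1·-3 = -1
  a_7 = -1·-1 + -1·-8 + 1·8 + 1·2 = 19
  a_8 = -1·19 + -1·-1 + 1·-8 + 1·8 = -18
  a_9 = -1·-18 + -1·19 + 1·-1 + 1·-8 = -10
  a_10 = -1·-10 + -1·-18 + 1·19 + 1·-1 = 46
  a_11 = -1·46 + -1·-10 + 1·-18 + 1·19 = -35
  a_12 = -1·-35 + -1·46 + 1·-10 + 1·-18 = -39
  a_13 = -1·-39 + -1·-35 + 1·46 + 1·-10 = 110
  a_14 = -1·110 + -1·-39 + 1·-35 + 1·46 = -60

-1,-1,1,1 ; -60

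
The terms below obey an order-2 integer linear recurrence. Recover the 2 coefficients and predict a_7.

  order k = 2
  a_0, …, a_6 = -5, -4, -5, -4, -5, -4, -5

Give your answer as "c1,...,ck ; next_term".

  a_2 = 0·-4 + 1·-5 = -5
  a_3 = 0·-5 + 1·-4 = -4
  a_4 = 0·-4 + 1·-5 = -5
  a_5 = 0·-5 + 1·-4 = -4
  a_6 = 0·-4 + 1·-5 = -5
  a_7 = 0·-5 + 1·-4 = -4

0,1 ; -4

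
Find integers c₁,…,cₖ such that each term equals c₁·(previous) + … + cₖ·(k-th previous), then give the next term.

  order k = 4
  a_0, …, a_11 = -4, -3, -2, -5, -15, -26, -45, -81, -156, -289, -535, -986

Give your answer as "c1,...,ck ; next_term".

  a_4 = 1·-5 + 1·-2 + 0·-3 + 2·-4 = -15
  a_5 = 1·-15 + 1·-5 + 0·-2 + 2·-3 = -26
  a_6 = 1·-26 + 1·-15 + 0·-5 + 2·-2 = -45
  a_7 = 1·-45 + 1·-26 + 0·-15 + 2·-5 = -81
  a_8 = 1·-81 + 1·-45 + 0·-26 + 2·-15 = -156
  a_9 = 1·-156 + 1·-81 + 0·-45 + 2·-26 = -289
  a_10 = 1·-289 + 1·-156 + 0·-81 + 2·-45 = -535
  a_11 = 1·-535 + 1·-289 + 0·-156 + 2·-81 = -986
  a_12 = 1·-986 + 1·-535 + 0·-289 + 2·-156 = -1833

1,1,0,2 ; -1833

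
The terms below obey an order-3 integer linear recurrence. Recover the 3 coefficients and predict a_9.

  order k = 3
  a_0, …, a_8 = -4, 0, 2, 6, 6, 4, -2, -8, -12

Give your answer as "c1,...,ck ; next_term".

1,0,-1 ; -10

  a_3 = 1·2 + 0·0 + -1·-4 = 6
  a_4 = 1·6 + 0·2 + -1·0 = 6
  a_5 = 1·6 + 0·6 + -1·2 = 4
  a_6 = 1·4 + 0·6 + -1·6 = -2
  a_7 = 1·-2 + 0·4 + -1·6 = -8
  a_8 = 1·-8 + 0·-2 + -1·4 = -12
  a_9 = 1·-12 + 0·-8 + -1·-2 = -10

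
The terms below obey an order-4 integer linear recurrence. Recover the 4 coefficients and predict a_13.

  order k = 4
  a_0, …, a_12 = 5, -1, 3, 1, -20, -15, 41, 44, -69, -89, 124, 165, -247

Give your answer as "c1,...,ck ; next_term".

  a_4 = 1·1 + -3·3 + 2·-1 + -2·5 = -20
  a_5 = 1·-20 + -3·1 + 2·3 + -2·-1 = -15
  a_6 = 1·-15 + -3·-20 + 2·1 + -2·3 = 41
  a_7 = 1·41 + -3·-15 + 2·-20 + -2·1 = 44
  a_8 = 1·44 + -3·41 + 2·-15 + -2·-20 = -69
  a_9 = 1·-69 + -3·44 + 2·41 + -2·-15 = -89
  a_10 = 1·-89 + -3·-69 + 2·44 + -2·41 = 124
  a_11 = 1·124 + -3·-89 + 2·-69 + -2·44 = 165
  a_12 = 1·165 + -3·124 + 2·-89 + -2·-69 = -247
  a_13 = 1·-247 + -3·165 + 2·124 + -2·-89 = -316

1,-3,2,-2 ; -316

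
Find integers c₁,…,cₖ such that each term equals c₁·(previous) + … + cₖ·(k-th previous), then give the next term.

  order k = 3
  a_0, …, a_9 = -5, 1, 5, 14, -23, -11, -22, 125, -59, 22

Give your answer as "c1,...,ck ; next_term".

  a_3 = -1·5 + -1·1 + -4·-5 = 14
  a_4 = -1·14 + -1·5 + -4·1 = -23
  a_5 = -1·-23 + -1·14 + -4·5 = -11
  a_6 = -1·-11 + -1·-23 + -4·14 = -22
  a_7 = -1·-22 + -1·-11 + -4·-23 = 125
  a_8 = -1·125 + -1·-22 + -4·-11 = -59
  a_9 = -1·-59 + -1·125 + -4·-22 = 22
  a_10 = -1·22 + -1·-59 + -4·125 = -463

-1,-1,-4 ; -463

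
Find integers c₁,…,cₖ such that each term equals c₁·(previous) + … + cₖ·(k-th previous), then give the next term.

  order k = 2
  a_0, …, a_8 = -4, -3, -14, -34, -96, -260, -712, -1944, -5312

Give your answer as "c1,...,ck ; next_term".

2,2 ; -14512

  a_2 = 2·-3 + 2·-4 = -14
  a_3 = 2·-14 + 2·-3 = -34
  a_4 = 2·-34 + 2·-14 = -96
  a_5 = 2·-96 + 2·-34 = -260
  a_6 = 2·-260 + 2·-96 = -712
  a_7 = 2·-712 + 2·-260 = -1944
  a_8 = 2·-1944 + 2·-712 = -5312
  a_9 = 2·-5312 + 2·-1944 = -14512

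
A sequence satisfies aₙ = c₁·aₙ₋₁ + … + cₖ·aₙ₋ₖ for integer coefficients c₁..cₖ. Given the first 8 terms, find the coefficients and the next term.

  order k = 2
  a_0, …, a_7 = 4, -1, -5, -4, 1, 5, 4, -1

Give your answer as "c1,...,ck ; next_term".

1,-1 ; -5

  a_2 = 1·-1 + -1·4 = -5
  a_3 = 1·-5 + -1·-1 = -4
  a_4 = 1·-4 + -1·-5 = 1
  a_5 = 1·1 + -1·-4 = 5
  a_6 = 1·5 + -1·1 = 4
  a_7 = 1·4 + -1·5 = -1
  a_8 = 1·-1 + -1·4 = -5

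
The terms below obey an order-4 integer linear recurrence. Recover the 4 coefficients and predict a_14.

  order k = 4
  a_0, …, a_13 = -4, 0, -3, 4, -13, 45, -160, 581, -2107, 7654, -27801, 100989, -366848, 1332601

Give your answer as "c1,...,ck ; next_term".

-3,3,2,-2 ; -4840767

  a_4 = -3·4 + 3·-3 + 2·0 + -2·-4 = -13
  a_5 = -3·-13 + 3·4 + 2·-3 + -2·0 = 45
  a_6 = -3·45 + 3·-13 + 2·4 + -2·-3 = -160
  a_7 = -3·-160 + 3·45 + 2·-13 + -2·4 = 581
  a_8 = -3·581 + 3·-160 + 2·45 + -2·-13 = -2107
  a_9 = -3·-2107 + 3·581 + 2·-160 + -2·45 = 7654
  a_10 = -3·7654 + 3·-2107 + 2·581 + -2·-160 = -27801
  a_11 = -3·-27801 + 3·7654 + 2·-2107 + -2·581 = 100989
  a_12 = -3·100989 + 3·-27801 + 2·7654 + -2·-2107 = -366848
  a_13 = -3·-366848 + 3·100989 + 2·-27801 + -2·7654 = 1332601
  a_14 = -3·1332601 + 3·-366848 + 2·100989 + -2·-27801 = -4840767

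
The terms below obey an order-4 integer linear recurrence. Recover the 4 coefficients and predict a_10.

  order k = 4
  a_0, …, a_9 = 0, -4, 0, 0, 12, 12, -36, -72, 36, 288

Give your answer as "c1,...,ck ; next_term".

  a_4 = 0·0 + -3·0 + -3·-4 + -3·0 = 12
  a_5 = 0·12 + -3·0 + -3·0 + -3·-4 = 12
  a_6 = 0·12 + -3·12 + -3·0 + -3·0 = -36
  a_7 = 0·-36 + -3·12 + -3·12 + -3·0 = -72
  a_8 = 0·-72 + -3·-36 + -3·12 + -3·12 = 36
  a_9 = 0·36 + -3·-72 + -3·-36 + -3·12 = 288
  a_10 = 0·288 + -3·36 + -3·-72 + -3·-36 = 216

0,-3,-3,-3 ; 216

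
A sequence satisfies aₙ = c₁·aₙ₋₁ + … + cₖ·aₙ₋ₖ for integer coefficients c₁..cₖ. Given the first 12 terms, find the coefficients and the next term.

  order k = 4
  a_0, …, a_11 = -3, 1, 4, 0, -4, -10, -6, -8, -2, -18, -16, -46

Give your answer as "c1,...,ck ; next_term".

  a_4 = 1·0 + 1·4 + -2·1 + 2·-3 = -4
  a_5 = 1·-4 + 1·0 + -2·4 + 2·1 = -10
  a_6 = 1·-10 + 1·-4 + -2·0 + 2·4 = -6
  a_7 = 1·-6 + 1·-10 + -2·-4 + 2·0 = -8
  a_8 = 1·-8 + 1·-6 + -2·-10 + 2·-4 = -2
  a_9 = 1·-2 + 1·-8 + -2·-6 + 2·-10 = -18
  a_10 = 1·-18 + 1·-2 + -2·-8 + 2·-6 = -16
  a_11 = 1·-16 + 1·-18 + -2·-2 + 2·-8 = -46
  a_12 = 1·-46 + 1·-16 + -2·-18 + 2·-2 = -30

1,1,-2,2 ; -30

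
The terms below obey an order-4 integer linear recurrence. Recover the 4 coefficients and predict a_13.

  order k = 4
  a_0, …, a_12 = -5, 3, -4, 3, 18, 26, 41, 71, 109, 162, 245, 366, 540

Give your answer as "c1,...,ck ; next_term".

  a_4 = 2·3 + -1·-4 + 1·3 + -1·-5 = 18
  a_5 = 2·18 + -1·3 + 1·-4 + -1·3 = 26
  a_6 = 2·26 + -1·18 + 1·3 + -1·-4 = 41
  a_7 = 2·41 + -1·26 + 1·18 + -1·3 = 71
  a_8 = 2·71 + -1·41 + 1·26 + -1·18 = 109
  a_9 = 2·109 + -1·71 + 1·41 + -1·26 = 162
  a_10 = 2·162 + -1·109 + 1·71 + -1·41 = 245
  a_11 = 2·245 + -1·162 + 1·109 + -1·71 = 366
  a_12 = 2·366 + -1·245 + 1·162 + -1·109 = 540
  a_13 = 2·540 + -1·366 + 1·245 + -1·162 = 797

2,-1,1,-1 ; 797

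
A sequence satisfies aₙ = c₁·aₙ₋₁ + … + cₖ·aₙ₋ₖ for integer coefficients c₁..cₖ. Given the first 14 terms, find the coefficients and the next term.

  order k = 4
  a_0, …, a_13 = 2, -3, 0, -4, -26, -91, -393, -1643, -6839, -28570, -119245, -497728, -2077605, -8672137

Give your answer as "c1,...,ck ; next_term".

  a_4 = 3·-4 + 4·0 + 4·-3 + -1·2 = -26
  a_5 = 3·-26 + 4·-4 + 4·0 + -1·-3 = -91
  a_6 = 3·-91 + 4·-26 + 4·-4 + -1·0 = -393
  a_7 = 3·-393 + 4·-91 + 4·-26 + -1·-4 = -1643
  a_8 = 3·-1643 + 4·-393 + 4·-91 + -1·-26 = -6839
  a_9 = 3·-6839 + 4·-1643 + 4·-393 + -1·-91 = -28570
  a_10 = 3·-28570 + 4·-6839 + 4·-1643 + -1·-393 = -119245
  a_11 = 3·-119245 + 4·-28570 + 4·-6839 + -1·-1643 = -497728
  a_12 = 3·-497728 + 4·-119245 + 4·-28570 + -1·-6839 = -2077605
  a_13 = 3·-2077605 + 4·-497728 + 4·-119245 + -1·-28570 = -8672137
  a_14 = 3·-8672137 + 4·-2077605 + 4·-497728 + -1·-119245 = -36198498

3,4,4,-1 ; -36198498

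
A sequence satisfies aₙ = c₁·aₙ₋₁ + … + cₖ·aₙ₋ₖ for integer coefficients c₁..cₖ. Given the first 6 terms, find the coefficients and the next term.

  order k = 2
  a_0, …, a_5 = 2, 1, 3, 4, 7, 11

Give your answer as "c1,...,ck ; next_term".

  a_2 = 1·1 + 1·2 = 3
  a_3 = 1·3 + 1·1 = 4
  a_4 = 1·4 + 1·3 = 7
  a_5 = 1·7 + 1·4 = 11
  a_6 = 1·11 + 1·7 = 18

1,1 ; 18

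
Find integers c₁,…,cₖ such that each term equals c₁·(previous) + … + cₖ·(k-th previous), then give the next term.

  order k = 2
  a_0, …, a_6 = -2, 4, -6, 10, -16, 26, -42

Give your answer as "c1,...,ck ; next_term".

  a_2 = -1·4 + 1·-2 = -6
  a_3 = -1·-6 + 1·4 = 10
  a_4 = -1·10 + 1·-6 = -16
  a_5 = -1·-16 + 1·10 = 26
  a_6 = -1·26 + 1·-16 = -42
  a_7 = -1·-42 + 1·26 = 68

-1,1 ; 68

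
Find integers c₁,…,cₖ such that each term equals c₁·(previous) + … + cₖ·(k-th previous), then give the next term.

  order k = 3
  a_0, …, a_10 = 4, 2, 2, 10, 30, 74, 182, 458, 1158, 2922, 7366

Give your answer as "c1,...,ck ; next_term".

3,-2,2 ; 18570

  a_3 = 3·2 + -2·2 + 2·4 = 10
  a_4 = 3·10 + -2·2 + 2·2 = 30
  a_5 = 3·30 + -2·10 + 2·2 = 74
  a_6 = 3·74 + -2·30 + 2·10 = 182
  a_7 = 3·182 + -2·74 + 2·30 = 458
  a_8 = 3·458 + -2·182 + 2·74 = 1158
  a_9 = 3·1158 + -2·458 + 2·182 = 2922
  a_10 = 3·2922 + -2·1158 + 2·458 = 7366
  a_11 = 3·7366 + -2·2922 + 2·1158 = 18570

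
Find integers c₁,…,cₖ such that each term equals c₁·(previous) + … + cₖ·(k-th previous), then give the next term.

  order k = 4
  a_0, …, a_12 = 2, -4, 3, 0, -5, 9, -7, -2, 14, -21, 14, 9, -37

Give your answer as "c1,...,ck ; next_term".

-1,-1,0,-1 ; 49

  a_4 = -1·0 + -1·3 + 0·-4 + -1·2 = -5
  a_5 = -1·-5 + -1·0 + 0·3 + -1·-4 = 9
  a_6 = -1·9 + -1·-5 + 0·0 + -1·3 = -7
  a_7 = -1·-7 + -1·9 + 0·-5 + -1·0 = -2
  a_8 = -1·-2 + -1·-7 + 0·9 + -1·-5 = 14
  a_9 = -1·14 + -1·-2 + 0·-7 + -1·9 = -21
  a_10 = -1·-21 + -1·14 + 0·-2 + -1·-7 = 14
  a_11 = -1·14 + -1·-21 + 0·14 + -1·-2 = 9
  a_12 = -1·9 + -1·14 + 0·-21 + -1·14 = -37
  a_13 = -1·-37 + -1·9 + 0·14 + -1·-21 = 49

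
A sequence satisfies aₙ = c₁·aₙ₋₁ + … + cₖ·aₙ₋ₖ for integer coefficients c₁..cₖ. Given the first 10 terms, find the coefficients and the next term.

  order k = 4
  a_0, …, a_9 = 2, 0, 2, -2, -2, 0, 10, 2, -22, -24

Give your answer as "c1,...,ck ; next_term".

  a_4 = 0·-2 + -2·2 + -2·0 + 1·2 = -2
  a_5 = 0·-2 + -2·-2 + -2·2 + 1·0 = 0
  a_6 = 0·0 + -2·-2 + -2·-2 + 1·2 = 10
  a_7 = 0·10 + -2·0 + -2·-2 + 1·-2 = 2
  a_8 = 0·2 + -2·10 + -2·0 + 1·-2 = -22
  a_9 = 0·-22 + -2·2 + -2·10 + 1·0 = -24
  a_10 = 0·-24 + -2·-22 + -2·2 + 1·10 = 50

0,-2,-2,1 ; 50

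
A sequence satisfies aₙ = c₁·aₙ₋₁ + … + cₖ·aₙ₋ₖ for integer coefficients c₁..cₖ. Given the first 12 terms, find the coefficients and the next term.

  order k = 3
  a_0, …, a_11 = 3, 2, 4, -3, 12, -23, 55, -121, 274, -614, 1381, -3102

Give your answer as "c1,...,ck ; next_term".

  a_3 = -2·4 + 1·2 + 1·3 = -3
  a_4 = -2·-3 + 1·4 + 1·2 = 12
  a_5 = -2·12 + 1·-3 + 1·4 = -23
  a_6 = -2·-23 + 1·12 + 1·-3 = 55
  a_7 = -2·55 + 1·-23 + 1·12 = -121
  a_8 = -2·-121 + 1·55 + 1·-23 = 274
  a_9 = -2·274 + 1·-121 + 1·55 = -614
  a_10 = -2·-614 + 1·274 + 1·-121 = 1381
  a_11 = -2·1381 + 1·-614 + 1·274 = -3102
  a_12 = -2·-3102 + 1·1381 + 1·-614 = 6971

-2,1,1 ; 6971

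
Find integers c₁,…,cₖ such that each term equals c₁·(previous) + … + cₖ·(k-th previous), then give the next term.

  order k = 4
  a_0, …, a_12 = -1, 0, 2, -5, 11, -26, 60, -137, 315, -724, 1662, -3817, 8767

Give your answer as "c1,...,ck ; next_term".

-2,0,-2,-1 ; -20134

  a_4 = -2·-5 + 0·2 + -2·0 + -1·-1 = 11
  a_5 = -2·11 + 0·-5 + -2·2 + -1·0 = -26
  a_6 = -2·-26 + 0·11 + -2·-5 + -1·2 = 60
  a_7 = -2·60 + 0·-26 + -2·11 + -1·-5 = -137
  a_8 = -2·-137 + 0·60 + -2·-26 + -1·11 = 315
  a_9 = -2·315 + 0·-137 + -2·60 + -1·-26 = -724
  a_10 = -2·-724 + 0·315 + -2·-137 + -1·60 = 1662
  a_11 = -2·1662 + 0·-724 + -2·315 + -1·-137 = -3817
  a_12 = -2·-3817 + 0·1662 + -2·-724 + -1·315 = 8767
  a_13 = -2·8767 + 0·-3817 + -2·1662 + -1·-724 = -20134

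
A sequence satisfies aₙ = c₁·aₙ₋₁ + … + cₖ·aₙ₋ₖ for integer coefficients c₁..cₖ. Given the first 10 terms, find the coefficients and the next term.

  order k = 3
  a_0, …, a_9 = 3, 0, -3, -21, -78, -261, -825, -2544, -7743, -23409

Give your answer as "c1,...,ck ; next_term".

  a_3 = 4·-3 + -2·0 + -3·3 = -21
  a_4 = 4·-21 + -2·-3 + -3·0 = -78
  a_5 = 4·-78 + -2·-21 + -3·-3 = -261
  a_6 = 4·-261 + -2·-78 + -3·-21 = -825
  a_7 = 4·-825 + -2·-261 + -3·-78 = -2544
  a_8 = 4·-2544 + -2·-825 + -3·-261 = -7743
  a_9 = 4·-7743 + -2·-2544 + -3·-825 = -23409
  a_10 = 4·-23409 + -2·-7743 + -3·-2544 = -70518

4,-2,-3 ; -70518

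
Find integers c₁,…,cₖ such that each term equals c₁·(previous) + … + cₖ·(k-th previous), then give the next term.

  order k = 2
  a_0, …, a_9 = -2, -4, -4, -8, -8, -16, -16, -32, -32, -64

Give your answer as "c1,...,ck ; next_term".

0,2 ; -64

  a_2 = 0·-4 + 2·-2 = -4
  a_3 = 0·-4 + 2·-4 = -8
  a_4 = 0·-8 + 2·-4 = -8
  a_5 = 0·-8 + 2·-8 = -16
  a_6 = 0·-16 + 2·-8 = -16
  a_7 = 0·-16 + 2·-16 = -32
  a_8 = 0·-32 + 2·-16 = -32
  a_9 = 0·-32 + 2·-32 = -64
  a_10 = 0·-64 + 2·-32 = -64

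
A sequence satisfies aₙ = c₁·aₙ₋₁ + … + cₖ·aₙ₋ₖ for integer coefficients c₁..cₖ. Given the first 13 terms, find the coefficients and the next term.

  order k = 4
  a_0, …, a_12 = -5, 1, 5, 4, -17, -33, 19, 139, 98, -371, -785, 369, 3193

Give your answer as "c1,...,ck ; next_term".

  a_4 = 1·4 + -3·5 + -1·1 + 1·-5 = -17
  a_5 = 1·-17 + -3·4 + -1·5 + 1·1 = -33
  a_6 = 1·-33 + -3·-17 + -1·4 + 1·5 = 19
  a_7 = 1·19 + -3·-33 + -1·-17 + 1·4 = 139
  a_8 = 1·139 + -3·19 + -1·-33 + 1·-17 = 98
  a_9 = 1·98 + -3·139 + -1·19 + 1·-33 = -371
  a_10 = 1·-371 + -3·98 + -1·139 + 1·19 = -785
  a_11 = 1·-785 + -3·-371 + -1·98 + 1·139 = 369
  a_12 = 1·369 + -3·-785 + -1·-371 + 1·98 = 3193
  a_13 = 1·3193 + -3·369 + -1·-785 + 1·-371 = 2500

1,-3,-1,1 ; 2500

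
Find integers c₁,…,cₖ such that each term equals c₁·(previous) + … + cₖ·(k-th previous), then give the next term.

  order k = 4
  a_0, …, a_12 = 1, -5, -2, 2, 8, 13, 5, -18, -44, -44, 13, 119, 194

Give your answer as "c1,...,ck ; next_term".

1,-1,-1,-1 ; 106

  a_4 = 1·2 + -1·-2 + -1·-5 + -1·1 = 8
  a_5 = 1·8 + -1·2 + -1·-2 + -1·-5 = 13
  a_6 = 1·13 + -1·8 + -1·2 + -1·-2 = 5
  a_7 = 1·5 + -1·13 + -1·8 + -1·2 = -18
  a_8 = 1·-18 + -1·5 + -1·13 + -1·8 = -44
  a_9 = 1·-44 + -1·-18 + -1·5 + -1·13 = -44
  a_10 = 1·-44 + -1·-44 + -1·-18 + -1·5 = 13
  a_11 = 1·13 + -1·-44 + -1·-44 + -1·-18 = 119
  a_12 = 1·119 + -1·13 + -1·-44 + -1·-44 = 194
  a_13 = 1·194 + -1·119 + -1·13 + -1·-44 = 106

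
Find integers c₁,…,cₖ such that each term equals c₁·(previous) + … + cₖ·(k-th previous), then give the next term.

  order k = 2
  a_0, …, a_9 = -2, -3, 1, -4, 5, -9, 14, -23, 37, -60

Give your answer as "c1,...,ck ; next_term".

  a_2 = -1·-3 + 1·-2 = 1
  a_3 = -1·1 + 1·-3 = -4
  a_4 = -1·-4 + 1·1 = 5
  a_5 = -1·5 + 1·-4 = -9
  a_6 = -1·-9 + 1·5 = 14
  a_7 = -1·14 + 1·-9 = -23
  a_8 = -1·-23 + 1·14 = 37
  a_9 = -1·37 + 1·-23 = -60
  a_10 = -1·-60 + 1·37 = 97

-1,1 ; 97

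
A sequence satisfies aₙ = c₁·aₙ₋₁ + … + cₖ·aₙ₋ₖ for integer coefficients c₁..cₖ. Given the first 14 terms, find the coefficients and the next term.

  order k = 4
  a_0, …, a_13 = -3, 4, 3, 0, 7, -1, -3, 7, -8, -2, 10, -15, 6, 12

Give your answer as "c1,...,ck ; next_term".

  a_4 = 0·0 + 0·3 + 1·4 + -1·-3 = 7
  a_5 = 0·7 + 0·0 + 1·3 + -1·4 = -1
  a_6 = 0·-1 + 0·7 + 1·0 + -1·3 = -3
  a_7 = 0·-3 + 0·-1 + 1·7 + -1·0 = 7
  a_8 = 0·7 + 0·-3 + 1·-1 + -1·7 = -8
  a_9 = 0·-8 + 0·7 + 1·-3 + -1·-1 = -2
  a_10 = 0·-2 + 0·-8 + 1·7 + -1·-3 = 10
  a_11 = 0·10 + 0·-2 + 1·-8 + -1·7 = -15
  a_12 = 0·-15 + 0·10 + 1·-2 + -1·-8 = 6
  a_13 = 0·6 + 0·-15 + 1·10 + -1·-2 = 12
  a_14 = 0·12 + 0·6 + 1·-15 + -1·10 = -25

0,0,1,-1 ; -25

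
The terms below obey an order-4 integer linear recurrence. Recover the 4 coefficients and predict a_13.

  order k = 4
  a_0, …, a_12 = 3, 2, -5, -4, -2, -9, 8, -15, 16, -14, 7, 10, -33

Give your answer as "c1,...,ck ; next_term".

-1,1,1,-1 ; 64

  a_4 = -1·-4 + 1·-5 + 1·2 + -1·3 = -2
  a_5 = -1·-2 + 1·-4 + 1·-5 + -1·2 = -9
  a_6 = -1·-9 + 1·-2 + 1·-4 + -1·-5 = 8
  a_7 = -1·8 + 1·-9 + 1·-2 + -1·-4 = -15
  a_8 = -1·-15 + 1·8 + 1·-9 + -1·-2 = 16
  a_9 = -1·16 + 1·-15 + 1·8 + -1·-9 = -14
  a_10 = -1·-14 + 1·16 + 1·-15 + -1·8 = 7
  a_11 = -1·7 + 1·-14 + 1·16 + -1·-15 = 10
  a_12 = -1·10 + 1·7 + 1·-14 + -1·16 = -33
  a_13 = -1·-33 + 1·10 + 1·7 + -1·-14 = 64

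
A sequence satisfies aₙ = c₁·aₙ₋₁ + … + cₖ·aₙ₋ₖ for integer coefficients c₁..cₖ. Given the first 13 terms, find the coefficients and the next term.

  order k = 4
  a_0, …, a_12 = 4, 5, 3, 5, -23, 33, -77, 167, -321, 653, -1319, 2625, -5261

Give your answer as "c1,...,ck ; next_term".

  a_4 = -2·5 + 0·3 + -1·5 + -2·4 = -23
  a_5 = -2·-23 + 0·5 + -1·3 + -2·5 = 33
  a_6 = -2·33 + 0·-23 + -1·5 + -2·3 = -77
  a_7 = -2·-77 + 0·33 + -1·-23 + -2·5 = 167
  a_8 = -2·167 + 0·-77 + -1·33 + -2·-23 = -321
  a_9 = -2·-321 + 0·167 + -1·-77 + -2·33 = 653
  a_10 = -2·653 + 0·-321 + -1·167 + -2·-77 = -1319
  a_11 = -2·-1319 + 0·653 + -1·-321 + -2·167 = 2625
  a_12 = -2·2625 + 0·-1319 + -1·653 + -2·-321 = -5261
  a_13 = -2·-5261 + 0·2625 + -1·-1319 + -2·653 = 10535

-2,0,-1,-2 ; 10535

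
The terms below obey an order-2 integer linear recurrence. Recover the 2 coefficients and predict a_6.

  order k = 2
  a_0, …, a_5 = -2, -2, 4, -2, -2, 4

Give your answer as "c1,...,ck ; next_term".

-1,-1 ; -2

  a_2 = -1·-2 + -1·-2 = 4
  a_3 = -1·4 + -1·-2 = -2
  a_4 = -1·-2 + -1·4 = -2
  a_5 = -1·-2 + -1·-2 = 4
  a_6 = -1·4 + -1·-2 = -2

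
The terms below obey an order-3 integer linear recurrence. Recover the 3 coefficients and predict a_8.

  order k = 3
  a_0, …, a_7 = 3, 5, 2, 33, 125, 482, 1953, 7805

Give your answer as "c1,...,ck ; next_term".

3,3,4 ; 31202

  a_3 = 3·2 + 3·5 + 4·3 = 33
  a_4 = 3·33 + 3·2 + 4·5 = 125
  a_5 = 3·125 + 3·33 + 4·2 = 482
  a_6 = 3·482 + 3·125 + 4·33 = 1953
  a_7 = 3·1953 + 3·482 + 4·125 = 7805
  a_8 = 3·7805 + 3·1953 + 4·482 = 31202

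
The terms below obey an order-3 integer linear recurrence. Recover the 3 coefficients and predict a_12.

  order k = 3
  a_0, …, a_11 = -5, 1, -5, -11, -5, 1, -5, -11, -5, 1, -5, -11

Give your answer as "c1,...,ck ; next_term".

1,-1,1 ; -5

  a_3 = 1·-5 + -1·1 + 1·-5 = -11
  a_4 = 1·-11 + -1·-5 + 1·1 = -5
  a_5 = 1·-5 + -1·-11 + 1·-5 = 1
  a_6 = 1·1 + -1·-5 + 1·-11 = -5
  a_7 = 1·-5 + -1·1 + 1·-5 = -11
  a_8 = 1·-11 + -1·-5 + 1·1 = -5
  a_9 = 1·-5 + -1·-11 + 1·-5 = 1
  a_10 = 1·1 + -1·-5 + 1·-11 = -5
  a_11 = 1·-5 + -1·1 + 1·-5 = -11
  a_12 = 1·-11 + -1·-5 + 1·1 = -5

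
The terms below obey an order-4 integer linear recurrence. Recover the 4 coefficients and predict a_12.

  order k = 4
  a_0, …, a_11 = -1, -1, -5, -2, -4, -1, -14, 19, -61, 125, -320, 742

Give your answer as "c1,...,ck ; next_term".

  a_4 = -2·-2 + 1·-5 + 1·-1 + 2·-1 = -4
  a_5 = -2·-4 + 1·-2 + 1·-5 + 2·-1 = -1
  a_6 = -2·-1 + 1·-4 + 1·-2 + 2·-5 = -14
  a_7 = -2·-14 + 1·-1 + 1·-4 + 2·-2 = 19
  a_8 = -2·19 + 1·-14 + 1·-1 + 2·-4 = -61
  a_9 = -2·-61 + 1·19 + 1·-14 + 2·-1 = 125
  a_10 = -2·125 + 1·-61 + 1·19 + 2·-14 = -320
  a_11 = -2·-320 + 1·125 + 1·-61 + 2·19 = 742
  a_12 = -2·742 + 1·-320 + 1·125 + 2·-61 = -1801

-2,1,1,2 ; -1801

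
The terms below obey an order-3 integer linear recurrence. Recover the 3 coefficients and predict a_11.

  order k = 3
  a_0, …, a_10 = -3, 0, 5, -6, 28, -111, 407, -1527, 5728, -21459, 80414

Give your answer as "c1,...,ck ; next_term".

  a_3 = -3·5 + 2·0 + -3·-3 = -6
  a_4 = -3·-6 + 2·5 + -3·0 = 28
  a_5 = -3·28 + 2·-6 + -3·5 = -111
  a_6 = -3·-111 + 2·28 + -3·-6 = 407
  a_7 = -3·407 + 2·-111 + -3·28 = -1527
  a_8 = -3·-1527 + 2·407 + -3·-111 = 5728
  a_9 = -3·5728 + 2·-1527 + -3·407 = -21459
  a_10 = -3·-21459 + 2·5728 + -3·-1527 = 80414
  a_11 = -3·80414 + 2·-21459 + -3·5728 = -301344

-3,2,-3 ; -301344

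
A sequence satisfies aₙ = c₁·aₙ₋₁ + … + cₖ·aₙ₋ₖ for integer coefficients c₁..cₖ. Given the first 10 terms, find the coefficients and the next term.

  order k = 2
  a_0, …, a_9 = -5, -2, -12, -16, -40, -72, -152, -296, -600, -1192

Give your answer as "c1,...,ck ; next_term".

1,2 ; -2392

  a_2 = 1·-2 + 2·-5 = -12
  a_3 = 1·-12 + 2·-2 = -16
  a_4 = 1·-16 + 2·-12 = -40
  a_5 = 1·-40 + 2·-16 = -72
  a_6 = 1·-72 + 2·-40 = -152
  a_7 = 1·-152 + 2·-72 = -296
  a_8 = 1·-296 + 2·-152 = -600
  a_9 = 1·-600 + 2·-296 = -1192
  a_10 = 1·-1192 + 2·-600 = -2392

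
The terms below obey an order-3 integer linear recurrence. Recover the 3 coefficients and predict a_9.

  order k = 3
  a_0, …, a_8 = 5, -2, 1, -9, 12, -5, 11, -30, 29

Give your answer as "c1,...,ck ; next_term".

  a_3 = -1·1 + -1·-2 + -2·5 = -9
  a_4 = -1·-9 + -1·1 + -2·-2 = 12
  a_5 = -1·12 + -1·-9 + -2·1 = -5
  a_6 = -1·-5 + -1·12 + -2·-9 = 11
  a_7 = -1·11 + -1·-5 + -2·12 = -30
  a_8 = -1·-30 + -1·11 + -2·-5 = 29
  a_9 = -1·29 + -1·-30 + -2·11 = -21

-1,-1,-2 ; -21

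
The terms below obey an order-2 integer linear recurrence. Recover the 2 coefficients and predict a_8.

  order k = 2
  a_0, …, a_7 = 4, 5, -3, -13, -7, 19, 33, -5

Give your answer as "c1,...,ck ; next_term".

1,-2 ; -71

  a_2 = 1·5 + -2·4 = -3
  a_3 = 1·-3 + -2·5 = -13
  a_4 = 1·-13 + -2·-3 = -7
  a_5 = 1·-7 + -2·-13 = 19
  a_6 = 1·19 + -2·-7 = 33
  a_7 = 1·33 + -2·19 = -5
  a_8 = 1·-5 + -2·33 = -71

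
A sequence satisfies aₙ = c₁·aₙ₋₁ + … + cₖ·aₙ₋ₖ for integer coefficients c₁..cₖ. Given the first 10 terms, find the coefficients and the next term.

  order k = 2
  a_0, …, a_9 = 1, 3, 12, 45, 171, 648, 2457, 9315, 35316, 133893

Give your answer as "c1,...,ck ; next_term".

  a_2 = 3·3 + 3·1 = 12
  a_3 = 3·12 + 3·3 = 45
  a_4 = 3·45 + 3·12 = 171
  a_5 = 3·171 + 3·45 = 648
  a_6 = 3·648 + 3·171 = 2457
  a_7 = 3·2457 + 3·648 = 9315
  a_8 = 3·9315 + 3·2457 = 35316
  a_9 = 3·35316 + 3·9315 = 133893
  a_10 = 3·133893 + 3·35316 = 507627

3,3 ; 507627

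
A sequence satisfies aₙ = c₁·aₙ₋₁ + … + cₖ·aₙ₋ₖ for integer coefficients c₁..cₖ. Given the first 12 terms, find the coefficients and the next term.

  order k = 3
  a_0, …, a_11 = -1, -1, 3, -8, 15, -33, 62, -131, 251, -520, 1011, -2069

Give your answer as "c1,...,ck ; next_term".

-1,3,2 ; 4062

  a_3 = -1·3 + 3·-1 + 2·-1 = -8
  a_4 = -1·-8 + 3·3 + 2·-1 = 15
  a_5 = -1·15 + 3·-8 + 2·3 = -33
  a_6 = -1·-33 + 3·15 + 2·-8 = 62
  a_7 = -1·62 + 3·-33 + 2·15 = -131
  a_8 = -1·-131 + 3·62 + 2·-33 = 251
  a_9 = -1·251 + 3·-131 + 2·62 = -520
  a_10 = -1·-520 + 3·251 + 2·-131 = 1011
  a_11 = -1·1011 + 3·-520 + 2·251 = -2069
  a_12 = -1·-2069 + 3·1011 + 2·-520 = 4062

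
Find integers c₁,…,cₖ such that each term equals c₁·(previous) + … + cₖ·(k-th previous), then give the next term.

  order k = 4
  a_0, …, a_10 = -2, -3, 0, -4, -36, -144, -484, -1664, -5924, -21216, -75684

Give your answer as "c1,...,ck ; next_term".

  a_4 = 4·-4 + -3·0 + 4·-3 + 4·-2 = -36
  a_5 = 4·-36 + -3·-4 + 4·0 + 4·-3 = -144
  a_6 = 4·-144 + -3·-36 + 4·-4 + 4·0 = -484
  a_7 = 4·-484 + -3·-144 + 4·-36 + 4·-4 = -1664
  a_8 = 4·-1664 + -3·-484 + 4·-144 + 4·-36 = -5924
  a_9 = 4·-5924 + -3·-1664 + 4·-484 + 4·-144 = -21216
  a_10 = 4·-21216 + -3·-5924 + 4·-1664 + 4·-484 = -75684
  a_11 = 4·-75684 + -3·-21216 + 4·-5924 + 4·-1664 = -269440

4,-3,4,4 ; -269440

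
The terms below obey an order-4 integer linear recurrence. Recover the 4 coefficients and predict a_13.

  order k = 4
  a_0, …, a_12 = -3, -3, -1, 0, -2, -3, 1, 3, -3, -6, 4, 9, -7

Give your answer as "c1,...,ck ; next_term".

  a_4 = 0·0 + -1·-1 + 0·-3 + 1·-3 = -2
  a_5 = 0·-2 + -1·0 + 0·-1 + 1·-3 = -3
  a_6 = 0·-3 + -1·-2 + 0·0 + 1·-1 = 1
  a_7 = 0·1 + -1·-3 + 0·-2 + 1·0 = 3
  a_8 = 0·3 + -1·1 + 0·-3 + 1·-2 = -3
  a_9 = 0·-3 + -1·3 + 0·1 + 1·-3 = -6
  a_10 = 0·-6 + -1·-3 + 0·3 + 1·1 = 4
  a_11 = 0·4 + -1·-6 + 0·-3 + 1·3 = 9
  a_12 = 0·9 + -1·4 + 0·-6 + 1·-3 = -7
  a_13 = 0·-7 + -1·9 + 0·4 + 1·-6 = -15

0,-1,0,1 ; -15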